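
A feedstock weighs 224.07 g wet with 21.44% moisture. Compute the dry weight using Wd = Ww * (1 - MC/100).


Wd = Ww * (1 - MC/100)
= 224.07 * (1 - 21.44/100)
= 176.0294 g

176.0294 g


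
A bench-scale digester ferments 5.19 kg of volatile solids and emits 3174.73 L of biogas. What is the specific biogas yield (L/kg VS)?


Y = V / VS
= 3174.73 / 5.19
= 611.7013 L/kg VS

611.7013 L/kg VS


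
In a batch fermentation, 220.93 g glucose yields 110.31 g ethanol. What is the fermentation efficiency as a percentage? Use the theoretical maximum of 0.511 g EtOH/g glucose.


Fermentation efficiency = (actual / (0.511 * glucose)) * 100
= (110.31 / (0.511 * 220.93)) * 100
= 97.7101%

97.7101%


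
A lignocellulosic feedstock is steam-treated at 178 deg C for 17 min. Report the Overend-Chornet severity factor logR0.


logR0 = log10(t * exp((T - 100) / 14.75))
= log10(17 * exp((178 - 100) / 14.75))
= 3.5271

3.5271


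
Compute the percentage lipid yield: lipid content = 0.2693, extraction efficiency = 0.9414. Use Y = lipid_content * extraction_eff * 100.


Y = lipid_content * extraction_eff * 100
= 0.2693 * 0.9414 * 100
= 25.3519%

25.3519%


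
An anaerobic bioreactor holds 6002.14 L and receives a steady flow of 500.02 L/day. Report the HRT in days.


HRT = V / Q
= 6002.14 / 500.02
= 12.0038 days

12.0038 days


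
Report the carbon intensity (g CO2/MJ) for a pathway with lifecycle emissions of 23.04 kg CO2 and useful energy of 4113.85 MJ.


CI = CO2 * 1000 / E
= 23.04 * 1000 / 4113.85
= 5.6006 g CO2/MJ

5.6006 g CO2/MJ


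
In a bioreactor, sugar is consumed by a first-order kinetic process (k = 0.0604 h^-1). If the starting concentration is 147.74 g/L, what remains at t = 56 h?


S = S0 * exp(-k * t)
S = 147.74 * exp(-0.0604 * 56)
S = 5.0181 g/L

5.0181 g/L


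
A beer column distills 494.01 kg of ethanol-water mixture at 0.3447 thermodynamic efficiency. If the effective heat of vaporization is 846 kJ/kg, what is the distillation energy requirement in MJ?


E = m * 846 / (eta * 1000)
= 494.01 * 846 / (0.3447 * 1000)
= 1212.4527 MJ

1212.4527 MJ


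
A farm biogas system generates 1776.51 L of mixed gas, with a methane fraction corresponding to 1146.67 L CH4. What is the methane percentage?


CH4% = V_CH4 / V_total * 100
= 1146.67 / 1776.51 * 100
= 64.5462%

64.5462%


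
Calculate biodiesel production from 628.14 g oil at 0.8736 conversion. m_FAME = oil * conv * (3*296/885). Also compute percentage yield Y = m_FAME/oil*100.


m_FAME = oil * conv * (3 * 296 / 885) = oil * conv * (888/885)
= 628.14 * 0.8736 * 888 / 885
= 550.6033 g
Y = m_FAME / oil * 100 = conv * (888/885) * 100
= 0.8736 * 888 / 885 * 100
= 87.66%

550.6033 g FAME; Y = 87.66%


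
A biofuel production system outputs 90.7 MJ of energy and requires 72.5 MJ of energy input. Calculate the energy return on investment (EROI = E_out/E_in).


EROI = E_out / E_in
= 90.7 / 72.5
= 1.2510

1.2510


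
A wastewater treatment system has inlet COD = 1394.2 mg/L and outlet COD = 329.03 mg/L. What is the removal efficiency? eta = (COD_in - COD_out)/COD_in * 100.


eta = (COD_in - COD_out) / COD_in * 100
= (1394.2 - 329.03) / 1394.2 * 100
= 76.4001%

76.4001%


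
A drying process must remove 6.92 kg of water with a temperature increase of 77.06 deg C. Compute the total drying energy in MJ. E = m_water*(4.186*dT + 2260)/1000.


E = m_water * (4.186 * dT + 2260) / 1000
= 6.92 * (4.186 * 77.06 + 2260) / 1000
= 17.8714 MJ

17.8714 MJ


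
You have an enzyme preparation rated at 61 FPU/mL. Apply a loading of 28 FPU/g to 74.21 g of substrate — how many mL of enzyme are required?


V = dosage * m_sub / activity
V = 28 * 74.21 / 61
V = 34.0636 mL

34.0636 mL


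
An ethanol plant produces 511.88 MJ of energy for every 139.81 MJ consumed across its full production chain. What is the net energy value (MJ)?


NEV = E_out - E_in
= 511.88 - 139.81
= 372.0700 MJ

372.0700 MJ


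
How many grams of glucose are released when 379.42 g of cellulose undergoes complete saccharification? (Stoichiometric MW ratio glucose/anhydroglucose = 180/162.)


glucose = cellulose * 180/162
= 379.42 * 180/162
= 421.5778 g

421.5778 g


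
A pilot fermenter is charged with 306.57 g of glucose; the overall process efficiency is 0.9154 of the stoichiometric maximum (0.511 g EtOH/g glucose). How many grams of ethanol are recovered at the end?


Actual ethanol: m = 0.511 * 306.57 * 0.9154
m = 143.4041 g

143.4041 g


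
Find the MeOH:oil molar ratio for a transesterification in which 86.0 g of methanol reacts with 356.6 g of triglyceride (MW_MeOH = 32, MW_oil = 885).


Molar ratio = n_MeOH / n_oil = (MeOH/32) / (oil/885) = (MeOH * 885) / (32 * oil)
= (86.0 * 885) / (32 * 356.6)
= 6.6698

6.6698


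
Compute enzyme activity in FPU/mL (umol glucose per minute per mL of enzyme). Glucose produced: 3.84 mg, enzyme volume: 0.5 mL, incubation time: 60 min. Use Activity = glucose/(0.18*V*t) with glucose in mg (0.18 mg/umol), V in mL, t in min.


Activity = glucose_mg / (0.18 mg/umol * V_mL * t_min)
= 3.84 / (0.18 * 0.5 * 60)
= 0.7111 FPU/mL

0.7111 FPU/mL


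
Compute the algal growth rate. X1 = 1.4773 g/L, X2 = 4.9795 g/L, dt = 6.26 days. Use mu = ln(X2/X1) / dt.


mu = ln(X2/X1) / dt
= ln(4.9795/1.4773) / 6.26
= 0.1941 per day

0.1941 per day


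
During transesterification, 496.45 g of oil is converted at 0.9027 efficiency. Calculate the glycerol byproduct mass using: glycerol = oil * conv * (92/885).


glycerol = oil * conv * (92/885)
= 496.45 * 0.9027 * 92 / 885
= 46.5869 g

46.5869 g


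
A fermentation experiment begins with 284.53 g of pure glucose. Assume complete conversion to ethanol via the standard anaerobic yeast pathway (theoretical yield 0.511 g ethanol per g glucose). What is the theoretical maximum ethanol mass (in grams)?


Theoretical ethanol yield: m_EtOH = 0.511 * m_glucose
m_EtOH = 0.511 * 284.53 = 145.3948 g

145.3948 g


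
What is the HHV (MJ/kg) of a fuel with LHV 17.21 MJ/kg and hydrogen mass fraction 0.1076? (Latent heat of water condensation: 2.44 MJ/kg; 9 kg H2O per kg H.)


HHV = LHV + H_frac * 9 * 2.44
= 17.21 + 0.1076 * 9 * 2.44
= 19.5729 MJ/kg

19.5729 MJ/kg


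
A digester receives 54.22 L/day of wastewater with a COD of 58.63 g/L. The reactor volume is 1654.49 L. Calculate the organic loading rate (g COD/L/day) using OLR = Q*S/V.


OLR = Q * S / V
= 54.22 * 58.63 / 1654.49
= 1.9214 g/L/day

1.9214 g/L/day


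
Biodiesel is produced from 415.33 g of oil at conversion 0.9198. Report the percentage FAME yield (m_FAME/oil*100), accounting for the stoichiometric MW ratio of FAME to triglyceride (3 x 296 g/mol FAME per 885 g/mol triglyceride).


m_FAME = oil * conv * (3 * 296 / 885) = oil * conv * (888/885)
= 415.33 * 0.9198 * 888 / 885
= 383.3155 g
Y = m_FAME / oil * 100 = conv * (888/885) * 100
= 0.9198 * 888 / 885 * 100
= 92.29%

92.29%


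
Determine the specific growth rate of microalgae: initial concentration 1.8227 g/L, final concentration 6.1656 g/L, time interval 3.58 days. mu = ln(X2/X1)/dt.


mu = ln(X2/X1) / dt
= ln(6.1656/1.8227) / 3.58
= 0.3404 per day

0.3404 per day


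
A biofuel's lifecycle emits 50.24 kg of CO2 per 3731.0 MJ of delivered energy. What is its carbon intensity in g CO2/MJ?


CI = CO2 * 1000 / E
= 50.24 * 1000 / 3731.0
= 13.4656 g CO2/MJ

13.4656 g CO2/MJ


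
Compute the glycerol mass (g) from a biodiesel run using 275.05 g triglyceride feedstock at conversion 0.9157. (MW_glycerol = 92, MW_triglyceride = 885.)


glycerol = oil * conv * (92/885)
= 275.05 * 0.9157 * 92 / 885
= 26.1824 g

26.1824 g


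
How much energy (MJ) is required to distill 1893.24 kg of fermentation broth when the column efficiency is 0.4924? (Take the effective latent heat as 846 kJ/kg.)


E = m * 846 / (eta * 1000)
= 1893.24 * 846 / (0.4924 * 1000)
= 3252.8047 MJ

3252.8047 MJ


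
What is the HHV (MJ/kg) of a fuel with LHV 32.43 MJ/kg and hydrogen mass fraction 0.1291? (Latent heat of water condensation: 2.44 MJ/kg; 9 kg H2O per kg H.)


HHV = LHV + H_frac * 9 * 2.44
= 32.43 + 0.1291 * 9 * 2.44
= 35.2650 MJ/kg

35.2650 MJ/kg


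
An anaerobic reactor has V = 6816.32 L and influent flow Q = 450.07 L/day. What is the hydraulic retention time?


HRT = V / Q
= 6816.32 / 450.07
= 15.1450 days

15.1450 days


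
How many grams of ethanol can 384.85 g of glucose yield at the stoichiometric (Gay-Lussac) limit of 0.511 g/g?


Theoretical ethanol yield: m_EtOH = 0.511 * m_glucose
m_EtOH = 0.511 * 384.85 = 196.6584 g

196.6584 g


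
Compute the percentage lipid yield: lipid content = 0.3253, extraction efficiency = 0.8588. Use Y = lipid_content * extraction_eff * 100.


Y = lipid_content * extraction_eff * 100
= 0.3253 * 0.8588 * 100
= 27.9368%

27.9368%


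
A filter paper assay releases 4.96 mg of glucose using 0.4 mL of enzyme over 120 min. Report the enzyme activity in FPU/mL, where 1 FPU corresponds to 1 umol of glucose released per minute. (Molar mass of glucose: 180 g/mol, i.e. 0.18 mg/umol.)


Activity = glucose_mg / (0.18 mg/umol * V_mL * t_min)
= 4.96 / (0.18 * 0.4 * 120)
= 0.5741 FPU/mL

0.5741 FPU/mL


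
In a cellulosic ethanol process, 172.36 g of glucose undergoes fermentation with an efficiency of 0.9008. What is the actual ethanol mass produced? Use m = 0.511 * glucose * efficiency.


Actual ethanol: m = 0.511 * 172.36 * 0.9008
m = 79.3388 g

79.3388 g


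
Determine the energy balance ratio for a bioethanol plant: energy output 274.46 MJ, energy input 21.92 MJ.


EROI = E_out / E_in
= 274.46 / 21.92
= 12.5210

12.5210


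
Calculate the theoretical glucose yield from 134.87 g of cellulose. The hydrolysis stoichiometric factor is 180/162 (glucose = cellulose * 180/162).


glucose = cellulose * 180/162
= 134.87 * 180/162
= 149.8556 g

149.8556 g


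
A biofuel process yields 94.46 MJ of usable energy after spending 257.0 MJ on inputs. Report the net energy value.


NEV = E_out - E_in
= 94.46 - 257.0
= -162.5400 MJ

-162.5400 MJ


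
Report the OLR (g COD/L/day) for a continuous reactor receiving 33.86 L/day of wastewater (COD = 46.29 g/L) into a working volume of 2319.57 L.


OLR = Q * S / V
= 33.86 * 46.29 / 2319.57
= 0.6757 g/L/day

0.6757 g/L/day


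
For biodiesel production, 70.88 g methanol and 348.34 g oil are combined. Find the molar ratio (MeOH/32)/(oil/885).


Molar ratio = n_MeOH / n_oil = (MeOH/32) / (oil/885) = (MeOH * 885) / (32 * oil)
= (70.88 * 885) / (32 * 348.34)
= 5.6275

5.6275


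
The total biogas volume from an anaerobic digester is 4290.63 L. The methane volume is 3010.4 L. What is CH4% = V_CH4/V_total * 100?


CH4% = V_CH4 / V_total * 100
= 3010.4 / 4290.63 * 100
= 70.1622%

70.1622%


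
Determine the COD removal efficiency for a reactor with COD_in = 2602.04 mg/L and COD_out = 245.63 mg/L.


eta = (COD_in - COD_out) / COD_in * 100
= (2602.04 - 245.63) / 2602.04 * 100
= 90.5601%

90.5601%


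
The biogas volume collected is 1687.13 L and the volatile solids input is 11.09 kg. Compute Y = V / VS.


Y = V / VS
= 1687.13 / 11.09
= 152.1307 L/kg VS

152.1307 L/kg VS


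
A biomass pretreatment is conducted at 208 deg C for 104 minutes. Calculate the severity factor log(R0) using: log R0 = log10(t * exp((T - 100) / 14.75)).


logR0 = log10(t * exp((T - 100) / 14.75))
= log10(104 * exp((208 - 100) / 14.75))
= 5.1970

5.1970


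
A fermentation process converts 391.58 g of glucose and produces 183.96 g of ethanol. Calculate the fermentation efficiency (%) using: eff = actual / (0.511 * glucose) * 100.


Fermentation efficiency = (actual / (0.511 * glucose)) * 100
= (183.96 / (0.511 * 391.58)) * 100
= 91.9352%

91.9352%


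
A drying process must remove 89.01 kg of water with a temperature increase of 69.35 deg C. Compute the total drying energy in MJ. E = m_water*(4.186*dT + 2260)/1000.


E = m_water * (4.186 * dT + 2260) / 1000
= 89.01 * (4.186 * 69.35 + 2260) / 1000
= 227.0021 MJ

227.0021 MJ


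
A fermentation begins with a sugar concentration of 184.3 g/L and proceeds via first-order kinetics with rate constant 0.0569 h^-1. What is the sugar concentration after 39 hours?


S = S0 * exp(-k * t)
S = 184.3 * exp(-0.0569 * 39)
S = 20.0347 g/L

20.0347 g/L


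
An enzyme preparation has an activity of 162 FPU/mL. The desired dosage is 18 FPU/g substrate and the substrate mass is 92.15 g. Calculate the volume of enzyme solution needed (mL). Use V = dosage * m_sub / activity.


V = dosage * m_sub / activity
V = 18 * 92.15 / 162
V = 10.2389 mL

10.2389 mL


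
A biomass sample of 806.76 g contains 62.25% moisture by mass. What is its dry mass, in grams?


Wd = Ww * (1 - MC/100)
= 806.76 * (1 - 62.25/100)
= 304.5519 g

304.5519 g


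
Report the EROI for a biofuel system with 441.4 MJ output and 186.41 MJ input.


EROI = E_out / E_in
= 441.4 / 186.41
= 2.3679

2.3679


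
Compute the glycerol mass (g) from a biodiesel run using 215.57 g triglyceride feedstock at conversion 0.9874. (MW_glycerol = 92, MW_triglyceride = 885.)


glycerol = oil * conv * (92/885)
= 215.57 * 0.9874 * 92 / 885
= 22.1272 g

22.1272 g


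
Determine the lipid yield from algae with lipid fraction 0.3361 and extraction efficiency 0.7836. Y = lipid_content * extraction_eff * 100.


Y = lipid_content * extraction_eff * 100
= 0.3361 * 0.7836 * 100
= 26.3368%

26.3368%


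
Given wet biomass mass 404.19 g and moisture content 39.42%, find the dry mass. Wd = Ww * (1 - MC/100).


Wd = Ww * (1 - MC/100)
= 404.19 * (1 - 39.42/100)
= 244.8583 g

244.8583 g


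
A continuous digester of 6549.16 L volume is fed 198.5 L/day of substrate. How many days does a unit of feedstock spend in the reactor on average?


HRT = V / Q
= 6549.16 / 198.5
= 32.9932 days

32.9932 days


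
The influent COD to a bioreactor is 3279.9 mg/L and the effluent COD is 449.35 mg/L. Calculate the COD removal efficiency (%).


eta = (COD_in - COD_out) / COD_in * 100
= (3279.9 - 449.35) / 3279.9 * 100
= 86.2999%

86.2999%


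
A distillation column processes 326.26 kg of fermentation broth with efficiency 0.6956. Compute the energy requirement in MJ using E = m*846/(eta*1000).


E = m * 846 / (eta * 1000)
= 326.26 * 846 / (0.6956 * 1000)
= 396.8027 MJ

396.8027 MJ


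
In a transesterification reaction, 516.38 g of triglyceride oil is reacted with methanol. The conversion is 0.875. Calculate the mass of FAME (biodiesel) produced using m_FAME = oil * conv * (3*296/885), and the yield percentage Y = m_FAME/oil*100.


m_FAME = oil * conv * (3 * 296 / 885) = oil * conv * (888/885)
= 516.38 * 0.875 * 888 / 885
= 453.3641 g
Y = m_FAME / oil * 100 = conv * (888/885) * 100
= 0.875 * 888 / 885 * 100
= 87.80%

453.3641 g FAME; Y = 87.80%


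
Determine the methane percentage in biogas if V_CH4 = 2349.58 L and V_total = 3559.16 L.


CH4% = V_CH4 / V_total * 100
= 2349.58 / 3559.16 * 100
= 66.0150%

66.0150%


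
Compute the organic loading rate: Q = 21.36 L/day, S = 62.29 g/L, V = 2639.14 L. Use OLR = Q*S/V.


OLR = Q * S / V
= 21.36 * 62.29 / 2639.14
= 0.5041 g/L/day

0.5041 g/L/day


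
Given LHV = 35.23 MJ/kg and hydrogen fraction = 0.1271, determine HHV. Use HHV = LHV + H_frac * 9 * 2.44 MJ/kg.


HHV = LHV + H_frac * 9 * 2.44
= 35.23 + 0.1271 * 9 * 2.44
= 38.0211 MJ/kg

38.0211 MJ/kg


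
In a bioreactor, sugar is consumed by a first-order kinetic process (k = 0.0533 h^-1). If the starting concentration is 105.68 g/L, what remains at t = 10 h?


S = S0 * exp(-k * t)
S = 105.68 * exp(-0.0533 * 10)
S = 62.0174 g/L

62.0174 g/L


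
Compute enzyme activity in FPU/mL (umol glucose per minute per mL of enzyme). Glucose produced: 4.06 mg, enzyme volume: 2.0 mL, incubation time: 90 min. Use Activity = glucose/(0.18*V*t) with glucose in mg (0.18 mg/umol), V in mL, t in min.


Activity = glucose_mg / (0.18 mg/umol * V_mL * t_min)
= 4.06 / (0.18 * 2.0 * 90)
= 0.1253 FPU/mL

0.1253 FPU/mL


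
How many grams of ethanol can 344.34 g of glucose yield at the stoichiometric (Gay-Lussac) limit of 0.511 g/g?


Theoretical ethanol yield: m_EtOH = 0.511 * m_glucose
m_EtOH = 0.511 * 344.34 = 175.9577 g

175.9577 g


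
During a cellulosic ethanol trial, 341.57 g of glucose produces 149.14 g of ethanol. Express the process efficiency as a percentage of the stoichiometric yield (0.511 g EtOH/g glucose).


Fermentation efficiency = (actual / (0.511 * glucose)) * 100
= (149.14 / (0.511 * 341.57)) * 100
= 85.4464%

85.4464%


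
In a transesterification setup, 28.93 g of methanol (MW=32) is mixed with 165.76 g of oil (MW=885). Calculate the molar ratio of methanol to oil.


Molar ratio = n_MeOH / n_oil = (MeOH/32) / (oil/885) = (MeOH * 885) / (32 * oil)
= (28.93 * 885) / (32 * 165.76)
= 4.8268

4.8268


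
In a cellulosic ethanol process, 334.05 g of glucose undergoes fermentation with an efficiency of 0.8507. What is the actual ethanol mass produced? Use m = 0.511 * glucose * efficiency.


Actual ethanol: m = 0.511 * 334.05 * 0.8507
m = 145.2141 g

145.2141 g


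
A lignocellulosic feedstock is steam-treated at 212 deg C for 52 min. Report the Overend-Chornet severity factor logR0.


logR0 = log10(t * exp((T - 100) / 14.75))
= log10(52 * exp((212 - 100) / 14.75))
= 5.0137

5.0137


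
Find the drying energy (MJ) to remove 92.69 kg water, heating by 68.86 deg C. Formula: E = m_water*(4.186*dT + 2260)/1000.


E = m_water * (4.186 * dT + 2260) / 1000
= 92.69 * (4.186 * 68.86 + 2260) / 1000
= 236.1971 MJ

236.1971 MJ


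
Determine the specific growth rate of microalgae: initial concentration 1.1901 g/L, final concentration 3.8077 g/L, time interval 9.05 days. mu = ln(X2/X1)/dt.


mu = ln(X2/X1) / dt
= ln(3.8077/1.1901) / 9.05
= 0.1285 per day

0.1285 per day


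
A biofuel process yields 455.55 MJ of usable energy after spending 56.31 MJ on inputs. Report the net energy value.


NEV = E_out - E_in
= 455.55 - 56.31
= 399.2400 MJ

399.2400 MJ


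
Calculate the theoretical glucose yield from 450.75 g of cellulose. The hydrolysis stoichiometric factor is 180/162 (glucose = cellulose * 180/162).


glucose = cellulose * 180/162
= 450.75 * 180/162
= 500.8333 g

500.8333 g


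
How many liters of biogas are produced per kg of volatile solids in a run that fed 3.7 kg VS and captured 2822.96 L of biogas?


Y = V / VS
= 2822.96 / 3.7
= 762.9622 L/kg VS

762.9622 L/kg VS


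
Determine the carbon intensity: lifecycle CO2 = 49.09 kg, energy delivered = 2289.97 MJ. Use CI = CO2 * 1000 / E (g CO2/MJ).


CI = CO2 * 1000 / E
= 49.09 * 1000 / 2289.97
= 21.4370 g CO2/MJ

21.4370 g CO2/MJ


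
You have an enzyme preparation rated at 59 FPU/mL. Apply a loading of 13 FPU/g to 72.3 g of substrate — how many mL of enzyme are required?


V = dosage * m_sub / activity
V = 13 * 72.3 / 59
V = 15.9305 mL

15.9305 mL


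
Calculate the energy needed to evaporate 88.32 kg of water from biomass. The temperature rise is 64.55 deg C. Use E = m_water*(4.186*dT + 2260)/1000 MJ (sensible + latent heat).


E = m_water * (4.186 * dT + 2260) / 1000
= 88.32 * (4.186 * 64.55 + 2260) / 1000
= 223.4678 MJ

223.4678 MJ


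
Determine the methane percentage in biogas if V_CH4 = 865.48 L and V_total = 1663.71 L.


CH4% = V_CH4 / V_total * 100
= 865.48 / 1663.71 * 100
= 52.0211%

52.0211%


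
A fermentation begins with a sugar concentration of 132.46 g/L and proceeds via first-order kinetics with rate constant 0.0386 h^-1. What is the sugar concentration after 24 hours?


S = S0 * exp(-k * t)
S = 132.46 * exp(-0.0386 * 24)
S = 52.4511 g/L

52.4511 g/L


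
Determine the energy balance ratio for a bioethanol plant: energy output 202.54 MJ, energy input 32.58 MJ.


EROI = E_out / E_in
= 202.54 / 32.58
= 6.2167

6.2167


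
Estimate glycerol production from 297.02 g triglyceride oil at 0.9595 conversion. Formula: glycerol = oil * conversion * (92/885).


glycerol = oil * conv * (92/885)
= 297.02 * 0.9595 * 92 / 885
= 29.6262 g

29.6262 g


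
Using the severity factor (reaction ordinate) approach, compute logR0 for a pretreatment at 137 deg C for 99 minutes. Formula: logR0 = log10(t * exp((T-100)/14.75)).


logR0 = log10(t * exp((T - 100) / 14.75))
= log10(99 * exp((137 - 100) / 14.75))
= 3.0851

3.0851


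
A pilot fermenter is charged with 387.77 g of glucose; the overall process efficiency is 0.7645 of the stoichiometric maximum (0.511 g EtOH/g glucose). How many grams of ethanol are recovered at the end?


Actual ethanol: m = 0.511 * 387.77 * 0.7645
m = 151.4860 g

151.4860 g


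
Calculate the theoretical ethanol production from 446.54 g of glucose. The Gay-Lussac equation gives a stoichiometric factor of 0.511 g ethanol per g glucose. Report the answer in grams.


Theoretical ethanol yield: m_EtOH = 0.511 * m_glucose
m_EtOH = 0.511 * 446.54 = 228.1819 g

228.1819 g


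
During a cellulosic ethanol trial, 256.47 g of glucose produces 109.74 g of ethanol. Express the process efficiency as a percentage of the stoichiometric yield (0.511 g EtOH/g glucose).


Fermentation efficiency = (actual / (0.511 * glucose)) * 100
= (109.74 / (0.511 * 256.47)) * 100
= 83.7351%

83.7351%


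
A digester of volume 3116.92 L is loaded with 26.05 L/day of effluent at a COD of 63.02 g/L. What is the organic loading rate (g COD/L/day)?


OLR = Q * S / V
= 26.05 * 63.02 / 3116.92
= 0.5267 g/L/day

0.5267 g/L/day


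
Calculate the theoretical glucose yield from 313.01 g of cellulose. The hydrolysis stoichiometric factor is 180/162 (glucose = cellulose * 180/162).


glucose = cellulose * 180/162
= 313.01 * 180/162
= 347.7889 g

347.7889 g


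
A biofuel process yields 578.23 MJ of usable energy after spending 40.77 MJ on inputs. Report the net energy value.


NEV = E_out - E_in
= 578.23 - 40.77
= 537.4600 MJ

537.4600 MJ


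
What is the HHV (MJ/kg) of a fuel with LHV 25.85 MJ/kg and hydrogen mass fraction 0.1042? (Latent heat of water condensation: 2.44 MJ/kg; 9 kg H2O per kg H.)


HHV = LHV + H_frac * 9 * 2.44
= 25.85 + 0.1042 * 9 * 2.44
= 28.1382 MJ/kg

28.1382 MJ/kg


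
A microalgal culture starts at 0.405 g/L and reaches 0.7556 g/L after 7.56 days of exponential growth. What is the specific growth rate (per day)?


mu = ln(X2/X1) / dt
= ln(0.7556/0.405) / 7.56
= 0.0825 per day

0.0825 per day


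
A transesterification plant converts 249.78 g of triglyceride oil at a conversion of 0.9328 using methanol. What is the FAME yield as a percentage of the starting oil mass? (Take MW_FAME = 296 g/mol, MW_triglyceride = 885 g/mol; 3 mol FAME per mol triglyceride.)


m_FAME = oil * conv * (3 * 296 / 885) = oil * conv * (888/885)
= 249.78 * 0.9328 * 888 / 885
= 233.7846 g
Y = m_FAME / oil * 100 = conv * (888/885) * 100
= 0.9328 * 888 / 885 * 100
= 93.60%

93.60%


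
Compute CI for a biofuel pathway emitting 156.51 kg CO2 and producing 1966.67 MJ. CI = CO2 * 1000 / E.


CI = CO2 * 1000 / E
= 156.51 * 1000 / 1966.67
= 79.5812 g CO2/MJ

79.5812 g CO2/MJ


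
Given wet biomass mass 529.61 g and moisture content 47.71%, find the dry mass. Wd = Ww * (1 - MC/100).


Wd = Ww * (1 - MC/100)
= 529.61 * (1 - 47.71/100)
= 276.9331 g

276.9331 g


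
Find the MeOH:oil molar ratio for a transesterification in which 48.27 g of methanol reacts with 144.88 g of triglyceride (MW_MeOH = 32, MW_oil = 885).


Molar ratio = n_MeOH / n_oil = (MeOH/32) / (oil/885) = (MeOH * 885) / (32 * oil)
= (48.27 * 885) / (32 * 144.88)
= 9.2143

9.2143


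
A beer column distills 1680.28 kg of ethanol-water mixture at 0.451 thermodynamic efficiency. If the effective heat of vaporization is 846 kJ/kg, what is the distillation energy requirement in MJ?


E = m * 846 / (eta * 1000)
= 1680.28 * 846 / (0.451 * 1000)
= 3151.9221 MJ

3151.9221 MJ


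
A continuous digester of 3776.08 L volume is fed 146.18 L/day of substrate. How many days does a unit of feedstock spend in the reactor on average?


HRT = V / Q
= 3776.08 / 146.18
= 25.8317 days

25.8317 days


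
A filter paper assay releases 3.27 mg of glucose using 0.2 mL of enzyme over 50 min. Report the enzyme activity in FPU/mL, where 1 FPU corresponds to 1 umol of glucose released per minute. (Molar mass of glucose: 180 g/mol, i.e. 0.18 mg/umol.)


Activity = glucose_mg / (0.18 mg/umol * V_mL * t_min)
= 3.27 / (0.18 * 0.2 * 50)
= 1.8167 FPU/mL

1.8167 FPU/mL


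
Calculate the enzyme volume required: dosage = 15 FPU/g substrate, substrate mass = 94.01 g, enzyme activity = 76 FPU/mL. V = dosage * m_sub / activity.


V = dosage * m_sub / activity
V = 15 * 94.01 / 76
V = 18.5546 mL

18.5546 mL


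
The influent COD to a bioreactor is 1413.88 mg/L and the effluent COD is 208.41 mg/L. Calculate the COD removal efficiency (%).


eta = (COD_in - COD_out) / COD_in * 100
= (1413.88 - 208.41) / 1413.88 * 100
= 85.2597%

85.2597%


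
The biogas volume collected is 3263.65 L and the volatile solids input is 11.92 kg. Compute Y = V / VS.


Y = V / VS
= 3263.65 / 11.92
= 273.7961 L/kg VS

273.7961 L/kg VS


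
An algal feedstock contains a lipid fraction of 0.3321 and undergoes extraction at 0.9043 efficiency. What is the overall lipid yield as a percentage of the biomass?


Y = lipid_content * extraction_eff * 100
= 0.3321 * 0.9043 * 100
= 30.0318%

30.0318%


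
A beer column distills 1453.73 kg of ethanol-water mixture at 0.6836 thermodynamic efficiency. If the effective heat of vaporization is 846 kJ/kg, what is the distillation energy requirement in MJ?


E = m * 846 / (eta * 1000)
= 1453.73 * 846 / (0.6836 * 1000)
= 1799.0866 MJ

1799.0866 MJ


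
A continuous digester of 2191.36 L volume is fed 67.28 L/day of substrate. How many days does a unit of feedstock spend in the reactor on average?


HRT = V / Q
= 2191.36 / 67.28
= 32.5707 days

32.5707 days


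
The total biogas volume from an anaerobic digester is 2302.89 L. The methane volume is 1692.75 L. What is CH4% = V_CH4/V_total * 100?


CH4% = V_CH4 / V_total * 100
= 1692.75 / 2302.89 * 100
= 73.5055%

73.5055%


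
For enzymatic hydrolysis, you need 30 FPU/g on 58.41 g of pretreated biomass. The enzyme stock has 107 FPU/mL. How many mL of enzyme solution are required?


V = dosage * m_sub / activity
V = 30 * 58.41 / 107
V = 16.3766 mL

16.3766 mL


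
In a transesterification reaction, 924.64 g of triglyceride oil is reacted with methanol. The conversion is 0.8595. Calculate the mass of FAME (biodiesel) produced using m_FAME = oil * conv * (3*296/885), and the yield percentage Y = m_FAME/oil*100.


m_FAME = oil * conv * (3 * 296 / 885) = oil * conv * (888/885)
= 924.64 * 0.8595 * 888 / 885
= 797.4221 g
Y = m_FAME / oil * 100 = conv * (888/885) * 100
= 0.8595 * 888 / 885 * 100
= 86.24%

797.4221 g FAME; Y = 86.24%


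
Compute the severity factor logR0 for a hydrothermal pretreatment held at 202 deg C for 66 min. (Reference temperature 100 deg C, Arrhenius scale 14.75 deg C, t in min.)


logR0 = log10(t * exp((T - 100) / 14.75))
= log10(66 * exp((202 - 100) / 14.75))
= 4.8228

4.8228


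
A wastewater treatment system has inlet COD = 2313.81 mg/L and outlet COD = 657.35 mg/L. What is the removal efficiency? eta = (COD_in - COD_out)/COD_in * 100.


eta = (COD_in - COD_out) / COD_in * 100
= (2313.81 - 657.35) / 2313.81 * 100
= 71.5901%

71.5901%


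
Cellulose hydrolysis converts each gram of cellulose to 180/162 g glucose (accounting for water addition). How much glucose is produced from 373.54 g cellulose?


glucose = cellulose * 180/162
= 373.54 * 180/162
= 415.0444 g

415.0444 g


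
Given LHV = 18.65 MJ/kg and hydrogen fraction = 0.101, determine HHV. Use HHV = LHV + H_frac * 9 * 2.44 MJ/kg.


HHV = LHV + H_frac * 9 * 2.44
= 18.65 + 0.101 * 9 * 2.44
= 20.8680 MJ/kg

20.8680 MJ/kg


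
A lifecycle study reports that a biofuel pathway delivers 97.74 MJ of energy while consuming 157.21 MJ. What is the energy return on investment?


EROI = E_out / E_in
= 97.74 / 157.21
= 0.6217

0.6217


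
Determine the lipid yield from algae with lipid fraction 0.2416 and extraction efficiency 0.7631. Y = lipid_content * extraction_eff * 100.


Y = lipid_content * extraction_eff * 100
= 0.2416 * 0.7631 * 100
= 18.4365%

18.4365%


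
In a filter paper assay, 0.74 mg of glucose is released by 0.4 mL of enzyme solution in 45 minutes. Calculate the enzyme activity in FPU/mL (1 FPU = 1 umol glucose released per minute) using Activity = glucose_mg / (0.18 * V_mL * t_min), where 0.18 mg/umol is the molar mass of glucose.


Activity = glucose_mg / (0.18 mg/umol * V_mL * t_min)
= 0.74 / (0.18 * 0.4 * 45)
= 0.2284 FPU/mL

0.2284 FPU/mL


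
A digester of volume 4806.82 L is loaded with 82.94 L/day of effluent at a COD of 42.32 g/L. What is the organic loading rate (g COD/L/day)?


OLR = Q * S / V
= 82.94 * 42.32 / 4806.82
= 0.7302 g/L/day

0.7302 g/L/day


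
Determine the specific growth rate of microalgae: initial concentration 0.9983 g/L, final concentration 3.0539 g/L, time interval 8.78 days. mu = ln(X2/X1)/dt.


mu = ln(X2/X1) / dt
= ln(3.0539/0.9983) / 8.78
= 0.1273 per day

0.1273 per day


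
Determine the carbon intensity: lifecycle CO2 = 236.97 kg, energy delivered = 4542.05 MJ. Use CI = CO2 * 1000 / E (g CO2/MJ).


CI = CO2 * 1000 / E
= 236.97 * 1000 / 4542.05
= 52.1725 g CO2/MJ

52.1725 g CO2/MJ


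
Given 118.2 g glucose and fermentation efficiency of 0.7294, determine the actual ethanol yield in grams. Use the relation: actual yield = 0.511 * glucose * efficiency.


Actual ethanol: m = 0.511 * 118.2 * 0.7294
m = 44.0559 g

44.0559 g


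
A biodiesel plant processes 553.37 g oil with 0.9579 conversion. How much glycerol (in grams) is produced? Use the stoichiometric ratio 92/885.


glycerol = oil * conv * (92/885)
= 553.37 * 0.9579 * 92 / 885
= 55.1036 g

55.1036 g


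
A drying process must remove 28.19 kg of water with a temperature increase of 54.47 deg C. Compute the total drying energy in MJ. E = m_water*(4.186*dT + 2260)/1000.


E = m_water * (4.186 * dT + 2260) / 1000
= 28.19 * (4.186 * 54.47 + 2260) / 1000
= 70.1370 MJ

70.1370 MJ


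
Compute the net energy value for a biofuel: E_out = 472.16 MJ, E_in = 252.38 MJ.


NEV = E_out - E_in
= 472.16 - 252.38
= 219.7800 MJ

219.7800 MJ


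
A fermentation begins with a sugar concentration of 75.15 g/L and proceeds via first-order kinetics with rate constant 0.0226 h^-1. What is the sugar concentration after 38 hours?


S = S0 * exp(-k * t)
S = 75.15 * exp(-0.0226 * 38)
S = 31.8388 g/L

31.8388 g/L


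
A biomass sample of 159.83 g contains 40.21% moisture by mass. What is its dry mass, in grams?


Wd = Ww * (1 - MC/100)
= 159.83 * (1 - 40.21/100)
= 95.5624 g

95.5624 g


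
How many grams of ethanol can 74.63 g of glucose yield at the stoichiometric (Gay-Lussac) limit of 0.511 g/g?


Theoretical ethanol yield: m_EtOH = 0.511 * m_glucose
m_EtOH = 0.511 * 74.63 = 38.1359 g

38.1359 g


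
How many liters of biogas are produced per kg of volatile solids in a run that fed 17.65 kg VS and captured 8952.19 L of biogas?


Y = V / VS
= 8952.19 / 17.65
= 507.2062 L/kg VS

507.2062 L/kg VS


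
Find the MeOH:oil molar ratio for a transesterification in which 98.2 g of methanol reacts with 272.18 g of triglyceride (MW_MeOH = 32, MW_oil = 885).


Molar ratio = n_MeOH / n_oil = (MeOH/32) / (oil/885) = (MeOH * 885) / (32 * oil)
= (98.2 * 885) / (32 * 272.18)
= 9.9781

9.9781


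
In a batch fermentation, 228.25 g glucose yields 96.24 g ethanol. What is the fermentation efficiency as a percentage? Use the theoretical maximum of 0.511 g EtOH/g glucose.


Fermentation efficiency = (actual / (0.511 * glucose)) * 100
= (96.24 / (0.511 * 228.25)) * 100
= 82.5133%

82.5133%


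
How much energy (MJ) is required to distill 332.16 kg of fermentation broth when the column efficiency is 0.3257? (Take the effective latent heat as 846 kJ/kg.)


E = m * 846 / (eta * 1000)
= 332.16 * 846 / (0.3257 * 1000)
= 862.7797 MJ

862.7797 MJ


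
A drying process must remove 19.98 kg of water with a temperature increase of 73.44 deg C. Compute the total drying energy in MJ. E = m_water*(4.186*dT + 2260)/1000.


E = m_water * (4.186 * dT + 2260) / 1000
= 19.98 * (4.186 * 73.44 + 2260) / 1000
= 51.2970 MJ

51.2970 MJ


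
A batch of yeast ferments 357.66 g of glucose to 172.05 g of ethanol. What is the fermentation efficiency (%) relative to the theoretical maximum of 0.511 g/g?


Fermentation efficiency = (actual / (0.511 * glucose)) * 100
= (172.05 / (0.511 * 357.66)) * 100
= 94.1377%

94.1377%


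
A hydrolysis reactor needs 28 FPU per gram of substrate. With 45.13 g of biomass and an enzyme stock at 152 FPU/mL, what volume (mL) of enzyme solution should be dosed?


V = dosage * m_sub / activity
V = 28 * 45.13 / 152
V = 8.3134 mL

8.3134 mL


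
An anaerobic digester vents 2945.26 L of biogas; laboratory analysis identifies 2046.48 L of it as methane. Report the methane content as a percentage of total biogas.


CH4% = V_CH4 / V_total * 100
= 2046.48 / 2945.26 * 100
= 69.4838%

69.4838%


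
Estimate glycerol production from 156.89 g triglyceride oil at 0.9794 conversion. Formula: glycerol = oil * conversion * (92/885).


glycerol = oil * conv * (92/885)
= 156.89 * 0.9794 * 92 / 885
= 15.9735 g

15.9735 g


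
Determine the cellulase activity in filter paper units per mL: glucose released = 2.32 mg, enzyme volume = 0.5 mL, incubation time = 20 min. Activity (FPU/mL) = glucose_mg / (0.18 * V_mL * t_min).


Activity = glucose_mg / (0.18 mg/umol * V_mL * t_min)
= 2.32 / (0.18 * 0.5 * 20)
= 1.2889 FPU/mL

1.2889 FPU/mL


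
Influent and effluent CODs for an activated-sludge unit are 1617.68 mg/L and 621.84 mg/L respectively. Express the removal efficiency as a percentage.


eta = (COD_in - COD_out) / COD_in * 100
= (1617.68 - 621.84) / 1617.68 * 100
= 61.5598%

61.5598%


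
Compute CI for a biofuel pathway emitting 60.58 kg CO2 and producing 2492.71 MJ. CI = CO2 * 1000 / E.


CI = CO2 * 1000 / E
= 60.58 * 1000 / 2492.71
= 24.3029 g CO2/MJ

24.3029 g CO2/MJ


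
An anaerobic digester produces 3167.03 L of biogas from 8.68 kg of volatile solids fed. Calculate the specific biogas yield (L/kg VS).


Y = V / VS
= 3167.03 / 8.68
= 364.8652 L/kg VS

364.8652 L/kg VS


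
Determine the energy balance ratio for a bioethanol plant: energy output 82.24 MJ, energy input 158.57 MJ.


EROI = E_out / E_in
= 82.24 / 158.57
= 0.5186

0.5186


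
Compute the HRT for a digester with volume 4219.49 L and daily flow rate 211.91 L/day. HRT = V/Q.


HRT = V / Q
= 4219.49 / 211.91
= 19.9117 days

19.9117 days


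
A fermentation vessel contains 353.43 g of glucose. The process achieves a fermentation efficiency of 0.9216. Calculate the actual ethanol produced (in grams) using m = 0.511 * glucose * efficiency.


Actual ethanol: m = 0.511 * 353.43 * 0.9216
m = 166.4435 g

166.4435 g


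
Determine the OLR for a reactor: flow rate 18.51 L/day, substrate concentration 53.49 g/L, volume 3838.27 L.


OLR = Q * S / V
= 18.51 * 53.49 / 3838.27
= 0.2580 g/L/day

0.2580 g/L/day


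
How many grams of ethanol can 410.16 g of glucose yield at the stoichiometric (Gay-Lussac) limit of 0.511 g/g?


Theoretical ethanol yield: m_EtOH = 0.511 * m_glucose
m_EtOH = 0.511 * 410.16 = 209.5918 g

209.5918 g


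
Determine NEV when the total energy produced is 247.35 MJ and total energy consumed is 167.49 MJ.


NEV = E_out - E_in
= 247.35 - 167.49
= 79.8600 MJ

79.8600 MJ


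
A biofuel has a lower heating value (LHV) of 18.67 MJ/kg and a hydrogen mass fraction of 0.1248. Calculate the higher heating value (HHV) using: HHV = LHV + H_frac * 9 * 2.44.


HHV = LHV + H_frac * 9 * 2.44
= 18.67 + 0.1248 * 9 * 2.44
= 21.4106 MJ/kg

21.4106 MJ/kg


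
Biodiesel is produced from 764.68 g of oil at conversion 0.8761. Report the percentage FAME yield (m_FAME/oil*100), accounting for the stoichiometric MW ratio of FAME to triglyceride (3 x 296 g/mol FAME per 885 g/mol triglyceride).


m_FAME = oil * conv * (3 * 296 / 885) = oil * conv * (888/885)
= 764.68 * 0.8761 * 888 / 885
= 672.2071 g
Y = m_FAME / oil * 100 = conv * (888/885) * 100
= 0.8761 * 888 / 885 * 100
= 87.91%

87.91%


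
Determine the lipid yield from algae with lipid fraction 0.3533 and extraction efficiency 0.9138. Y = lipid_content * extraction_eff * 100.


Y = lipid_content * extraction_eff * 100
= 0.3533 * 0.9138 * 100
= 32.2846%

32.2846%


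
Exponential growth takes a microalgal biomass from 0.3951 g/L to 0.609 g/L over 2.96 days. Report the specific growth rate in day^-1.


mu = ln(X2/X1) / dt
= ln(0.609/0.3951) / 2.96
= 0.1462 per day

0.1462 per day


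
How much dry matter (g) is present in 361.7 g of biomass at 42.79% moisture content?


Wd = Ww * (1 - MC/100)
= 361.7 * (1 - 42.79/100)
= 206.9286 g

206.9286 g


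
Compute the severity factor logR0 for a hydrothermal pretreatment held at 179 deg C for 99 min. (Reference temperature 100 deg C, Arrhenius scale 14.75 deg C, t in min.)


logR0 = log10(t * exp((T - 100) / 14.75))
= log10(99 * exp((179 - 100) / 14.75))
= 4.3217

4.3217


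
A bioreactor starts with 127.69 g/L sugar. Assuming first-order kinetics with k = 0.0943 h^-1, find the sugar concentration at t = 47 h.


S = S0 * exp(-k * t)
S = 127.69 * exp(-0.0943 * 47)
S = 1.5182 g/L

1.5182 g/L


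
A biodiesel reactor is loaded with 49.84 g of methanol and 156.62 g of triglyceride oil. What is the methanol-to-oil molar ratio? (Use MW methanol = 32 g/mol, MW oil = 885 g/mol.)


Molar ratio = n_MeOH / n_oil = (MeOH/32) / (oil/885) = (MeOH * 885) / (32 * oil)
= (49.84 * 885) / (32 * 156.62)
= 8.8008

8.8008


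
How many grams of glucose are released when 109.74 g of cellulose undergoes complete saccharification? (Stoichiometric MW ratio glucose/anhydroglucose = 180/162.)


glucose = cellulose * 180/162
= 109.74 * 180/162
= 121.9333 g

121.9333 g


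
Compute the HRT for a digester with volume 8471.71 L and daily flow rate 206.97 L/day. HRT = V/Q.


HRT = V / Q
= 8471.71 / 206.97
= 40.9321 days

40.9321 days


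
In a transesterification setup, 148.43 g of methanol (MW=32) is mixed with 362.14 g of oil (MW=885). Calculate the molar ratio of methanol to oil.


Molar ratio = n_MeOH / n_oil = (MeOH/32) / (oil/885) = (MeOH * 885) / (32 * oil)
= (148.43 * 885) / (32 * 362.14)
= 11.3354

11.3354


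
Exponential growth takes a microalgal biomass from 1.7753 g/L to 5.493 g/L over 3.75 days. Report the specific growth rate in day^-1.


mu = ln(X2/X1) / dt
= ln(5.493/1.7753) / 3.75
= 0.3012 per day

0.3012 per day


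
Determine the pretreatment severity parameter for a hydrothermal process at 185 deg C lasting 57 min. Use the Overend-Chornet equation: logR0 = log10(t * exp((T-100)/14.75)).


logR0 = log10(t * exp((T - 100) / 14.75))
= log10(57 * exp((185 - 100) / 14.75))
= 4.2586

4.2586


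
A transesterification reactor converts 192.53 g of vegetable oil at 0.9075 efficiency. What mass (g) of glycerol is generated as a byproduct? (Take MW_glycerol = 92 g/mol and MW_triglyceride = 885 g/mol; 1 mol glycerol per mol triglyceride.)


glycerol = oil * conv * (92/885)
= 192.53 * 0.9075 * 92 / 885
= 18.1631 g

18.1631 g


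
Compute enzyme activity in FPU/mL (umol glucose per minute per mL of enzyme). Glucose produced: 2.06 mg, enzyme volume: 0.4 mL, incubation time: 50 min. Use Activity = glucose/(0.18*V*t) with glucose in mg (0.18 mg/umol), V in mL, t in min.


Activity = glucose_mg / (0.18 mg/umol * V_mL * t_min)
= 2.06 / (0.18 * 0.4 * 50)
= 0.5722 FPU/mL

0.5722 FPU/mL


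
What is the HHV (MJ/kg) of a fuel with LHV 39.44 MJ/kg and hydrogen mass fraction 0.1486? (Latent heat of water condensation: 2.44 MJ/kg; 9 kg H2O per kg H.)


HHV = LHV + H_frac * 9 * 2.44
= 39.44 + 0.1486 * 9 * 2.44
= 42.7033 MJ/kg

42.7033 MJ/kg
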